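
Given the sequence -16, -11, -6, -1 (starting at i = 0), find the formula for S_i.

Check differences: -11 - -16 = 5
-6 - -11 = 5
Common difference d = 5.
First term a = -16.
Formula: S_i = -16 + 5*i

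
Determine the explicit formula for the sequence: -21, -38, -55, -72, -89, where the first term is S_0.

Check differences: -38 - -21 = -17
-55 - -38 = -17
Common difference d = -17.
First term a = -21.
Formula: S_i = -21 - 17*i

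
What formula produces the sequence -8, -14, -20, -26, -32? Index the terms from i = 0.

Check differences: -14 - -8 = -6
-20 - -14 = -6
Common difference d = -6.
First term a = -8.
Formula: S_i = -8 - 6*i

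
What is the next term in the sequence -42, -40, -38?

Differences: -40 - -42 = 2
This is an arithmetic sequence with common difference d = 2.
Next term = -38 + 2 = -36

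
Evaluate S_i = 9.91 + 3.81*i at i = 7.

S_7 = 9.91 + 3.81*7 = 9.91 + 26.67 = 36.58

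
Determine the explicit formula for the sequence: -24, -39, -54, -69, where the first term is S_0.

Check differences: -39 - -24 = -15
-54 - -39 = -15
Common difference d = -15.
First term a = -24.
Formula: S_i = -24 - 15*i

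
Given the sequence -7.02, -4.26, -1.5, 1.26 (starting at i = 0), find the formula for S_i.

Check differences: -4.26 - -7.02 = 2.76
-1.5 - -4.26 = 2.76
Common difference d = 2.76.
First term a = -7.02.
Formula: S_i = -7.02 + 2.76*i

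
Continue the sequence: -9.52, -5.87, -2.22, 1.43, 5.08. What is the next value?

Differences: -5.87 - -9.52 = 3.65
This is an arithmetic sequence with common difference d = 3.65.
Next term = 5.08 + 3.65 = 8.73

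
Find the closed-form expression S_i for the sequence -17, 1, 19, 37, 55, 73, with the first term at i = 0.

Check differences: 1 - -17 = 18
19 - 1 = 18
Common difference d = 18.
First term a = -17.
Formula: S_i = -17 + 18*i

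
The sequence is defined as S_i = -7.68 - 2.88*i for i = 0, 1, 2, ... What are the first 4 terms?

This is an arithmetic sequence.
i=0: S_0 = -7.68 + -2.88*0 = -7.68
i=1: S_1 = -7.68 + -2.88*1 = -10.56
i=2: S_2 = -7.68 + -2.88*2 = -13.44
i=3: S_3 = -7.68 + -2.88*3 = -16.32
The first 4 terms are: [-7.68, -10.56, -13.44, -16.32]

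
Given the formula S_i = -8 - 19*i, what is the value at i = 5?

S_5 = -8 + -19*5 = -8 + -95 = -103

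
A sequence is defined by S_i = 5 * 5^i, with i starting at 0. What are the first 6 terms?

This is a geometric sequence.
i=0: S_0 = 5 * 5^0 = 5
i=1: S_1 = 5 * 5^1 = 25
i=2: S_2 = 5 * 5^2 = 125
i=3: S_3 = 5 * 5^3 = 625
i=4: S_4 = 5 * 5^4 = 3125
i=5: S_5 = 5 * 5^5 = 15625
The first 6 terms are: [5, 25, 125, 625, 3125, 15625]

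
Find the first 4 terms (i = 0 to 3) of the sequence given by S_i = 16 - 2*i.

This is an arithmetic sequence.
i=0: S_0 = 16 + -2*0 = 16
i=1: S_1 = 16 + -2*1 = 14
i=2: S_2 = 16 + -2*2 = 12
i=3: S_3 = 16 + -2*3 = 10
The first 4 terms are: [16, 14, 12, 10]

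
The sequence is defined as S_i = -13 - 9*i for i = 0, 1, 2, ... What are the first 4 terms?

This is an arithmetic sequence.
i=0: S_0 = -13 + -9*0 = -13
i=1: S_1 = -13 + -9*1 = -22
i=2: S_2 = -13 + -9*2 = -31
i=3: S_3 = -13 + -9*3 = -40
The first 4 terms are: [-13, -22, -31, -40]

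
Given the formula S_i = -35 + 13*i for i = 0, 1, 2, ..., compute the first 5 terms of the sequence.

This is an arithmetic sequence.
i=0: S_0 = -35 + 13*0 = -35
i=1: S_1 = -35 + 13*1 = -22
i=2: S_2 = -35 + 13*2 = -9
i=3: S_3 = -35 + 13*3 = 4
i=4: S_4 = -35 + 13*4 = 17
The first 5 terms are: [-35, -22, -9, 4, 17]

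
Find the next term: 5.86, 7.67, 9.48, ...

Differences: 7.67 - 5.86 = 1.81
This is an arithmetic sequence with common difference d = 1.81.
Next term = 9.48 + 1.81 = 11.29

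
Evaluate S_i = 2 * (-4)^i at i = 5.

S_5 = 2 * (-4)^5 = 2 * -1024 = -2048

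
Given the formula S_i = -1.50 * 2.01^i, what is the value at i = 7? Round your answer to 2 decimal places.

S_7 = -1.5 * 2.01^7 ≈ -1.5 * 132.5478 ≈ -198.82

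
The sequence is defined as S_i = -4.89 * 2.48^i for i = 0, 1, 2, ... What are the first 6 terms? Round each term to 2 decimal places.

This is a geometric sequence.
i=0: S_0 = -4.89 * 2.48^0 = -4.89
i=1: S_1 = -4.89 * 2.48^1 ≈ -12.13
i=2: S_2 = -4.89 * 2.48^2 ≈ -30.08
i=3: S_3 = -4.89 * 2.48^3 ≈ -74.59
i=4: S_4 = -4.89 * 2.48^4 ≈ -184.98
i=5: S_5 = -4.89 * 2.48^5 ≈ -458.74
The first 6 terms are: [-4.89, -12.13, -30.08, -74.59, -184.98, -458.74]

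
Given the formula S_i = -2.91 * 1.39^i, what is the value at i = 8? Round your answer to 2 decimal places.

S_8 = -2.91 * 1.39^8 ≈ -2.91 * 13.9354 ≈ -40.55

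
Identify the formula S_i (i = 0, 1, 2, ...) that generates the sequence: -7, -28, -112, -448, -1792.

Check ratios: -28 / -7 = 4.0
Common ratio r = 4.
First term a = -7.
Formula: S_i = -7 * 4^i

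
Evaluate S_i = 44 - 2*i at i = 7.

S_7 = 44 + -2*7 = 44 + -14 = 30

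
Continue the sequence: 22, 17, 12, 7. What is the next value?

Differences: 17 - 22 = -5
This is an arithmetic sequence with common difference d = -5.
Next term = 7 + -5 = 2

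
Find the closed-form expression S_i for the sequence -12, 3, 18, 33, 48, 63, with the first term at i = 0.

Check differences: 3 - -12 = 15
18 - 3 = 15
Common difference d = 15.
First term a = -12.
Formula: S_i = -12 + 15*i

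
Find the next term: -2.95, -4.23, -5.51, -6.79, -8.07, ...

Differences: -4.23 - -2.95 = -1.28
This is an arithmetic sequence with common difference d = -1.28.
Next term = -8.07 + -1.28 = -9.35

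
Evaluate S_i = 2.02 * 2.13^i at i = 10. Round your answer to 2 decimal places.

S_10 = 2.02 * 2.13^10 ≈ 2.02 * 1922.1888 ≈ 3882.82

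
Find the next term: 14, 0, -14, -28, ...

Differences: 0 - 14 = -14
This is an arithmetic sequence with common difference d = -14.
Next term = -28 + -14 = -42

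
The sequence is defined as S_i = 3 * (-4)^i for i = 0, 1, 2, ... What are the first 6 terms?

This is a geometric sequence.
i=0: S_0 = 3 * (-4)^0 = 3
i=1: S_1 = 3 * (-4)^1 = -12
i=2: S_2 = 3 * (-4)^2 = 48
i=3: S_3 = 3 * (-4)^3 = -192
i=4: S_4 = 3 * (-4)^4 = 768
i=5: S_5 = 3 * (-4)^5 = -3072
The first 6 terms are: [3, -12, 48, -192, 768, -3072]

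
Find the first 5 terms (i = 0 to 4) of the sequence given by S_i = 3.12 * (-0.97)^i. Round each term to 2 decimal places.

This is a geometric sequence.
i=0: S_0 = 3.12 * (-0.97)^0 = 3.12
i=1: S_1 = 3.12 * (-0.97)^1 ≈ -3.03
i=2: S_2 = 3.12 * (-0.97)^2 ≈ 2.94
i=3: S_3 = 3.12 * (-0.97)^3 ≈ -2.85
i=4: S_4 = 3.12 * (-0.97)^4 ≈ 2.76
The first 5 terms are: [3.12, -3.03, 2.94, -2.85, 2.76]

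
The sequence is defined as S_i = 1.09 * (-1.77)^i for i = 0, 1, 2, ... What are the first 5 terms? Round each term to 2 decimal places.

This is a geometric sequence.
i=0: S_0 = 1.09 * (-1.77)^0 = 1.09
i=1: S_1 = 1.09 * (-1.77)^1 ≈ -1.93
i=2: S_2 = 1.09 * (-1.77)^2 ≈ 3.41
i=3: S_3 = 1.09 * (-1.77)^3 ≈ -6.04
i=4: S_4 = 1.09 * (-1.77)^4 ≈ 10.7
The first 5 terms are: [1.09, -1.93, 3.41, -6.04, 10.7]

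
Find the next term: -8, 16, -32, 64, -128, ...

Ratios: 16 / -8 = -2.0
This is a geometric sequence with common ratio r = -2.
Next term = -128 * -2 = 256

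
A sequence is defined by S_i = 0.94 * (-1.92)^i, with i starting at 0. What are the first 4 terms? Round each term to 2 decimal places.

This is a geometric sequence.
i=0: S_0 = 0.94 * (-1.92)^0 = 0.94
i=1: S_1 = 0.94 * (-1.92)^1 ≈ -1.8
i=2: S_2 = 0.94 * (-1.92)^2 ≈ 3.47
i=3: S_3 = 0.94 * (-1.92)^3 ≈ -6.65
The first 4 terms are: [0.94, -1.8, 3.47, -6.65]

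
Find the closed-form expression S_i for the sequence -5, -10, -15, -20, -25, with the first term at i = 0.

Check differences: -10 - -5 = -5
-15 - -10 = -5
Common difference d = -5.
First term a = -5.
Formula: S_i = -5 - 5*i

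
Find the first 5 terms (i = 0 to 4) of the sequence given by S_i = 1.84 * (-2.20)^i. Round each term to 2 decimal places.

This is a geometric sequence.
i=0: S_0 = 1.84 * (-2.2)^0 = 1.84
i=1: S_1 = 1.84 * (-2.2)^1 ≈ -4.05
i=2: S_2 = 1.84 * (-2.2)^2 ≈ 8.91
i=3: S_3 = 1.84 * (-2.2)^3 ≈ -19.59
i=4: S_4 = 1.84 * (-2.2)^4 ≈ 43.1
The first 5 terms are: [1.84, -4.05, 8.91, -19.59, 43.1]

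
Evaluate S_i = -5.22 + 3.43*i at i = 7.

S_7 = -5.22 + 3.43*7 = -5.22 + 24.01 = 18.79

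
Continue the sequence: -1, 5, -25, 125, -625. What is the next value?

Ratios: 5 / -1 = -5.0
This is a geometric sequence with common ratio r = -5.
Next term = -625 * -5 = 3125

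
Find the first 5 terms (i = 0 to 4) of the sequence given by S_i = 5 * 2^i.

This is a geometric sequence.
i=0: S_0 = 5 * 2^0 = 5
i=1: S_1 = 5 * 2^1 = 10
i=2: S_2 = 5 * 2^2 = 20
i=3: S_3 = 5 * 2^3 = 40
i=4: S_4 = 5 * 2^4 = 80
The first 5 terms are: [5, 10, 20, 40, 80]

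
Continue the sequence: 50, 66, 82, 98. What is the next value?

Differences: 66 - 50 = 16
This is an arithmetic sequence with common difference d = 16.
Next term = 98 + 16 = 114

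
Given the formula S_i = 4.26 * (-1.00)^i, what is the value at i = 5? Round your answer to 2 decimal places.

S_5 = 4.26 * (-1.0)^5 = 4.26 * -1 = -4.26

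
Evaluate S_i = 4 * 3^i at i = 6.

S_6 = 4 * 3^6 = 4 * 729 = 2916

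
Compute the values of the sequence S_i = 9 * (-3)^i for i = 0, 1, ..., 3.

This is a geometric sequence.
i=0: S_0 = 9 * (-3)^0 = 9
i=1: S_1 = 9 * (-3)^1 = -27
i=2: S_2 = 9 * (-3)^2 = 81
i=3: S_3 = 9 * (-3)^3 = -243
The first 4 terms are: [9, -27, 81, -243]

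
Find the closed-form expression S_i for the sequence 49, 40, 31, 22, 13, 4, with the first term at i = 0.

Check differences: 40 - 49 = -9
31 - 40 = -9
Common difference d = -9.
First term a = 49.
Formula: S_i = 49 - 9*i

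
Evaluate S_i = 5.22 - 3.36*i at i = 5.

S_5 = 5.22 + -3.36*5 = 5.22 + -16.8 = -11.58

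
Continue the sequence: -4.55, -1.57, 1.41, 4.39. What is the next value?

Differences: -1.57 - -4.55 = 2.98
This is an arithmetic sequence with common difference d = 2.98.
Next term = 4.39 + 2.98 = 7.37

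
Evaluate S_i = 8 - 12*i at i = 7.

S_7 = 8 + -12*7 = 8 + -84 = -76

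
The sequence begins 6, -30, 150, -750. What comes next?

Ratios: -30 / 6 = -5.0
This is a geometric sequence with common ratio r = -5.
Next term = -750 * -5 = 3750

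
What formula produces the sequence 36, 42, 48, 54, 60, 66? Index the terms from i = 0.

Check differences: 42 - 36 = 6
48 - 42 = 6
Common difference d = 6.
First term a = 36.
Formula: S_i = 36 + 6*i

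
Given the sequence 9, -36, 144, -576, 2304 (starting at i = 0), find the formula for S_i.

Check ratios: -36 / 9 = -4.0
Common ratio r = -4.
First term a = 9.
Formula: S_i = 9 * (-4)^i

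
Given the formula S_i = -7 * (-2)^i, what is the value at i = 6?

S_6 = -7 * (-2)^6 = -7 * 64 = -448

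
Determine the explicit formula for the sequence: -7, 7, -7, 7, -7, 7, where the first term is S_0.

Check ratios: 7 / -7 = -1.0
Common ratio r = -1.
First term a = -7.
Formula: S_i = -7 * (-1)^i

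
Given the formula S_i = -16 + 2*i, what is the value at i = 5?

S_5 = -16 + 2*5 = -16 + 10 = -6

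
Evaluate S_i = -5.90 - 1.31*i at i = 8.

S_8 = -5.9 + -1.31*8 = -5.9 + -10.48 = -16.38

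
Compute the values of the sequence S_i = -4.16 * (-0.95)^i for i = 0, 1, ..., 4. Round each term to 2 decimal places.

This is a geometric sequence.
i=0: S_0 = -4.16 * (-0.95)^0 = -4.16
i=1: S_1 = -4.16 * (-0.95)^1 ≈ 3.95
i=2: S_2 = -4.16 * (-0.95)^2 ≈ -3.75
i=3: S_3 = -4.16 * (-0.95)^3 ≈ 3.57
i=4: S_4 = -4.16 * (-0.95)^4 ≈ -3.39
The first 5 terms are: [-4.16, 3.95, -3.75, 3.57, -3.39]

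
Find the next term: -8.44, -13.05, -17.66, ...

Differences: -13.05 - -8.44 = -4.61
This is an arithmetic sequence with common difference d = -4.61.
Next term = -17.66 + -4.61 = -22.27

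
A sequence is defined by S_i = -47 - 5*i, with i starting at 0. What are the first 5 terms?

This is an arithmetic sequence.
i=0: S_0 = -47 + -5*0 = -47
i=1: S_1 = -47 + -5*1 = -52
i=2: S_2 = -47 + -5*2 = -57
i=3: S_3 = -47 + -5*3 = -62
i=4: S_4 = -47 + -5*4 = -67
The first 5 terms are: [-47, -52, -57, -62, -67]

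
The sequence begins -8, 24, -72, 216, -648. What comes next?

Ratios: 24 / -8 = -3.0
This is a geometric sequence with common ratio r = -3.
Next term = -648 * -3 = 1944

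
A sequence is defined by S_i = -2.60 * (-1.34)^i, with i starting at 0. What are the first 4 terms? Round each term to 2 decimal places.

This is a geometric sequence.
i=0: S_0 = -2.6 * (-1.34)^0 = -2.6
i=1: S_1 = -2.6 * (-1.34)^1 ≈ 3.48
i=2: S_2 = -2.6 * (-1.34)^2 ≈ -4.67
i=3: S_3 = -2.6 * (-1.34)^3 ≈ 6.26
The first 4 terms are: [-2.6, 3.48, -4.67, 6.26]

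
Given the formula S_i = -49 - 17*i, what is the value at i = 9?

S_9 = -49 + -17*9 = -49 + -153 = -202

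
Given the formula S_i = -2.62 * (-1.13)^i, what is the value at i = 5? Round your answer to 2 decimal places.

S_5 = -2.62 * (-1.13)^5 ≈ -2.62 * -1.8424 ≈ 4.83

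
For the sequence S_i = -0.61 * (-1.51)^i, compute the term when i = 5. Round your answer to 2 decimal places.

S_5 = -0.61 * (-1.51)^5 ≈ -0.61 * -7.8503 ≈ 4.79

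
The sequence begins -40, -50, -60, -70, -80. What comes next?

Differences: -50 - -40 = -10
This is an arithmetic sequence with common difference d = -10.
Next term = -80 + -10 = -90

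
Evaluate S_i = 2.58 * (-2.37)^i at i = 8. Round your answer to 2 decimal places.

S_8 = 2.58 * (-2.37)^8 ≈ 2.58 * 995.3751 ≈ 2568.07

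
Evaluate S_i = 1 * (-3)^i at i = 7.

S_7 = 1 * (-3)^7 = 1 * -2187 = -2187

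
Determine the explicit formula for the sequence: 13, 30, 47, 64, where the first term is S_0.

Check differences: 30 - 13 = 17
47 - 30 = 17
Common difference d = 17.
First term a = 13.
Formula: S_i = 13 + 17*i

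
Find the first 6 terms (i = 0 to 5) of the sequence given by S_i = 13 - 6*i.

This is an arithmetic sequence.
i=0: S_0 = 13 + -6*0 = 13
i=1: S_1 = 13 + -6*1 = 7
i=2: S_2 = 13 + -6*2 = 1
i=3: S_3 = 13 + -6*3 = -5
i=4: S_4 = 13 + -6*4 = -11
i=5: S_5 = 13 + -6*5 = -17
The first 6 terms are: [13, 7, 1, -5, -11, -17]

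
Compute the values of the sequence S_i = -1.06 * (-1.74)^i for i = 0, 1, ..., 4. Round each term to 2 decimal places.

This is a geometric sequence.
i=0: S_0 = -1.06 * (-1.74)^0 = -1.06
i=1: S_1 = -1.06 * (-1.74)^1 ≈ 1.84
i=2: S_2 = -1.06 * (-1.74)^2 ≈ -3.21
i=3: S_3 = -1.06 * (-1.74)^3 ≈ 5.58
i=4: S_4 = -1.06 * (-1.74)^4 ≈ -9.72
The first 5 terms are: [-1.06, 1.84, -3.21, 5.58, -9.72]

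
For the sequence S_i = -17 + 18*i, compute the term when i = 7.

S_7 = -17 + 18*7 = -17 + 126 = 109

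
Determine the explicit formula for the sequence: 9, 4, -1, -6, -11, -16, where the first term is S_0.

Check differences: 4 - 9 = -5
-1 - 4 = -5
Common difference d = -5.
First term a = 9.
Formula: S_i = 9 - 5*i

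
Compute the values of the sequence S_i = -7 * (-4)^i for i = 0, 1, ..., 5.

This is a geometric sequence.
i=0: S_0 = -7 * (-4)^0 = -7
i=1: S_1 = -7 * (-4)^1 = 28
i=2: S_2 = -7 * (-4)^2 = -112
i=3: S_3 = -7 * (-4)^3 = 448
i=4: S_4 = -7 * (-4)^4 = -1792
i=5: S_5 = -7 * (-4)^5 = 7168
The first 6 terms are: [-7, 28, -112, 448, -1792, 7168]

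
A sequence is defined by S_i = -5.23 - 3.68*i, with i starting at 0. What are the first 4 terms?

This is an arithmetic sequence.
i=0: S_0 = -5.23 + -3.68*0 = -5.23
i=1: S_1 = -5.23 + -3.68*1 = -8.91
i=2: S_2 = -5.23 + -3.68*2 = -12.59
i=3: S_3 = -5.23 + -3.68*3 = -16.27
The first 4 terms are: [-5.23, -8.91, -12.59, -16.27]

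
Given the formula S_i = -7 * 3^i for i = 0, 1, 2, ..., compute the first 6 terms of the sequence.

This is a geometric sequence.
i=0: S_0 = -7 * 3^0 = -7
i=1: S_1 = -7 * 3^1 = -21
i=2: S_2 = -7 * 3^2 = -63
i=3: S_3 = -7 * 3^3 = -189
i=4: S_4 = -7 * 3^4 = -567
i=5: S_5 = -7 * 3^5 = -1701
The first 6 terms are: [-7, -21, -63, -189, -567, -1701]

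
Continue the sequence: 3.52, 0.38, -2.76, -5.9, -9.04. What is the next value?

Differences: 0.38 - 3.52 = -3.14
This is an arithmetic sequence with common difference d = -3.14.
Next term = -9.04 + -3.14 = -12.18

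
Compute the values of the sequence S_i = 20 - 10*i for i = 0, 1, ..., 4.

This is an arithmetic sequence.
i=0: S_0 = 20 + -10*0 = 20
i=1: S_1 = 20 + -10*1 = 10
i=2: S_2 = 20 + -10*2 = 0
i=3: S_3 = 20 + -10*3 = -10
i=4: S_4 = 20 + -10*4 = -20
The first 5 terms are: [20, 10, 0, -10, -20]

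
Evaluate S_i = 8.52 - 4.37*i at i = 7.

S_7 = 8.52 + -4.37*7 = 8.52 + -30.59 = -22.07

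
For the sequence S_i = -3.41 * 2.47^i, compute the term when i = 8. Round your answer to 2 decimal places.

S_8 = -3.41 * 2.47^8 ≈ -3.41 * 1385.4014 ≈ -4724.22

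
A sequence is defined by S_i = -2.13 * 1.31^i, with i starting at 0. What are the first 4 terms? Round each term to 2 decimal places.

This is a geometric sequence.
i=0: S_0 = -2.13 * 1.31^0 = -2.13
i=1: S_1 = -2.13 * 1.31^1 ≈ -2.79
i=2: S_2 = -2.13 * 1.31^2 ≈ -3.66
i=3: S_3 = -2.13 * 1.31^3 ≈ -4.79
The first 4 terms are: [-2.13, -2.79, -3.66, -4.79]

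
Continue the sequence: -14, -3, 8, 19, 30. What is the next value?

Differences: -3 - -14 = 11
This is an arithmetic sequence with common difference d = 11.
Next term = 30 + 11 = 41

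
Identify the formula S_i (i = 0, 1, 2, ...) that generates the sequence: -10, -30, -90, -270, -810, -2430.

Check ratios: -30 / -10 = 3.0
Common ratio r = 3.
First term a = -10.
Formula: S_i = -10 * 3^i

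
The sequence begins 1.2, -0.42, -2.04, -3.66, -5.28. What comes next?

Differences: -0.42 - 1.2 = -1.62
This is an arithmetic sequence with common difference d = -1.62.
Next term = -5.28 + -1.62 = -6.9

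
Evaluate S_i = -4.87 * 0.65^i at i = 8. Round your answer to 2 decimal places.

S_8 = -4.87 * 0.65^8 ≈ -4.87 * 0.0319 ≈ -0.16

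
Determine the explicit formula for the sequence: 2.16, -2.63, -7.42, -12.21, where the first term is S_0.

Check differences: -2.63 - 2.16 = -4.79
-7.42 - -2.63 = -4.79
Common difference d = -4.79.
First term a = 2.16.
Formula: S_i = 2.16 - 4.79*i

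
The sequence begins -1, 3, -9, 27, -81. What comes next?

Ratios: 3 / -1 = -3.0
This is a geometric sequence with common ratio r = -3.
Next term = -81 * -3 = 243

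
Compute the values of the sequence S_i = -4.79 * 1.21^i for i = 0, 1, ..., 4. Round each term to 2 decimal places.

This is a geometric sequence.
i=0: S_0 = -4.79 * 1.21^0 = -4.79
i=1: S_1 = -4.79 * 1.21^1 ≈ -5.8
i=2: S_2 = -4.79 * 1.21^2 ≈ -7.01
i=3: S_3 = -4.79 * 1.21^3 ≈ -8.49
i=4: S_4 = -4.79 * 1.21^4 ≈ -10.27
The first 5 terms are: [-4.79, -5.8, -7.01, -8.49, -10.27]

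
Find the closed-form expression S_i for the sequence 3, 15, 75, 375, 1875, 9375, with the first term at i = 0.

Check ratios: 15 / 3 = 5.0
Common ratio r = 5.
First term a = 3.
Formula: S_i = 3 * 5^i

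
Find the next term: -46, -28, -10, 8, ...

Differences: -28 - -46 = 18
This is an arithmetic sequence with common difference d = 18.
Next term = 8 + 18 = 26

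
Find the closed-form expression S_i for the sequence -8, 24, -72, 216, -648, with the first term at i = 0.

Check ratios: 24 / -8 = -3.0
Common ratio r = -3.
First term a = -8.
Formula: S_i = -8 * (-3)^i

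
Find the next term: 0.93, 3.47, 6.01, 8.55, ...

Differences: 3.47 - 0.93 = 2.54
This is an arithmetic sequence with common difference d = 2.54.
Next term = 8.55 + 2.54 = 11.09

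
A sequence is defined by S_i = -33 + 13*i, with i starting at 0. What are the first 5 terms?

This is an arithmetic sequence.
i=0: S_0 = -33 + 13*0 = -33
i=1: S_1 = -33 + 13*1 = -20
i=2: S_2 = -33 + 13*2 = -7
i=3: S_3 = -33 + 13*3 = 6
i=4: S_4 = -33 + 13*4 = 19
The first 5 terms are: [-33, -20, -7, 6, 19]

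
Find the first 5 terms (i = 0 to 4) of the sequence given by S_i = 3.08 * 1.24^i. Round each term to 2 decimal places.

This is a geometric sequence.
i=0: S_0 = 3.08 * 1.24^0 = 3.08
i=1: S_1 = 3.08 * 1.24^1 ≈ 3.82
i=2: S_2 = 3.08 * 1.24^2 ≈ 4.74
i=3: S_3 = 3.08 * 1.24^3 ≈ 5.87
i=4: S_4 = 3.08 * 1.24^4 ≈ 7.28
The first 5 terms are: [3.08, 3.82, 4.74, 5.87, 7.28]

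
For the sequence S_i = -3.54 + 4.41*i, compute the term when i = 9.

S_9 = -3.54 + 4.41*9 = -3.54 + 39.69 = 36.15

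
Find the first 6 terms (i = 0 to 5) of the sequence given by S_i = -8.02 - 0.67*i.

This is an arithmetic sequence.
i=0: S_0 = -8.02 + -0.67*0 = -8.02
i=1: S_1 = -8.02 + -0.67*1 = -8.69
i=2: S_2 = -8.02 + -0.67*2 = -9.36
i=3: S_3 = -8.02 + -0.67*3 = -10.03
i=4: S_4 = -8.02 + -0.67*4 = -10.7
i=5: S_5 = -8.02 + -0.67*5 = -11.37
The first 6 terms are: [-8.02, -8.69, -9.36, -10.03, -10.7, -11.37]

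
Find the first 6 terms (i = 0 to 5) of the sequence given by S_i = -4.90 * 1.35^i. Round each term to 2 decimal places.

This is a geometric sequence.
i=0: S_0 = -4.9 * 1.35^0 = -4.9
i=1: S_1 = -4.9 * 1.35^1 ≈ -6.62
i=2: S_2 = -4.9 * 1.35^2 ≈ -8.93
i=3: S_3 = -4.9 * 1.35^3 ≈ -12.06
i=4: S_4 = -4.9 * 1.35^4 ≈ -16.28
i=5: S_5 = -4.9 * 1.35^5 ≈ -21.97
The first 6 terms are: [-4.9, -6.62, -8.93, -12.06, -16.28, -21.97]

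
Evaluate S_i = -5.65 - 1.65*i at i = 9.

S_9 = -5.65 + -1.65*9 = -5.65 + -14.85 = -20.5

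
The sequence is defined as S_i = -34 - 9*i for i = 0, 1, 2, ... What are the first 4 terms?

This is an arithmetic sequence.
i=0: S_0 = -34 + -9*0 = -34
i=1: S_1 = -34 + -9*1 = -43
i=2: S_2 = -34 + -9*2 = -52
i=3: S_3 = -34 + -9*3 = -61
The first 4 terms are: [-34, -43, -52, -61]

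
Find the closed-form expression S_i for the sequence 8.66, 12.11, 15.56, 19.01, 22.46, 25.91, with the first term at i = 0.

Check differences: 12.11 - 8.66 = 3.45
15.56 - 12.11 = 3.45
Common difference d = 3.45.
First term a = 8.66.
Formula: S_i = 8.66 + 3.45*i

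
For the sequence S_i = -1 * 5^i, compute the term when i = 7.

S_7 = -1 * 5^7 = -1 * 78125 = -78125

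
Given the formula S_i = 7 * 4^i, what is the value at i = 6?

S_6 = 7 * 4^6 = 7 * 4096 = 28672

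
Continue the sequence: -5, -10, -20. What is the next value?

Ratios: -10 / -5 = 2.0
This is a geometric sequence with common ratio r = 2.
Next term = -20 * 2 = -40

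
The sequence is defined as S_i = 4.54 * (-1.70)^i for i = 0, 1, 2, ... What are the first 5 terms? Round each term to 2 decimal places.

This is a geometric sequence.
i=0: S_0 = 4.54 * (-1.7)^0 = 4.54
i=1: S_1 = 4.54 * (-1.7)^1 ≈ -7.72
i=2: S_2 = 4.54 * (-1.7)^2 ≈ 13.12
i=3: S_3 = 4.54 * (-1.7)^3 ≈ -22.31
i=4: S_4 = 4.54 * (-1.7)^4 ≈ 37.92
The first 5 terms are: [4.54, -7.72, 13.12, -22.31, 37.92]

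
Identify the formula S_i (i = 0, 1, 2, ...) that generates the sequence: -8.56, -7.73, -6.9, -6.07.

Check differences: -7.73 - -8.56 = 0.83
-6.9 - -7.73 = 0.83
Common difference d = 0.83.
First term a = -8.56.
Formula: S_i = -8.56 + 0.83*i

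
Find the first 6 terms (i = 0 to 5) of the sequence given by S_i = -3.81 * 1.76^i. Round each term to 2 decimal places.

This is a geometric sequence.
i=0: S_0 = -3.81 * 1.76^0 = -3.81
i=1: S_1 = -3.81 * 1.76^1 ≈ -6.71
i=2: S_2 = -3.81 * 1.76^2 ≈ -11.8
i=3: S_3 = -3.81 * 1.76^3 ≈ -20.77
i=4: S_4 = -3.81 * 1.76^4 ≈ -36.56
i=5: S_5 = -3.81 * 1.76^5 ≈ -64.34
The first 6 terms are: [-3.81, -6.71, -11.8, -20.77, -36.56, -64.34]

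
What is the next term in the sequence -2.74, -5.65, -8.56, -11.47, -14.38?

Differences: -5.65 - -2.74 = -2.91
This is an arithmetic sequence with common difference d = -2.91.
Next term = -14.38 + -2.91 = -17.29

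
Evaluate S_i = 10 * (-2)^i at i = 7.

S_7 = 10 * (-2)^7 = 10 * -128 = -1280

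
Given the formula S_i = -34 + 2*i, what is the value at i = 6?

S_6 = -34 + 2*6 = -34 + 12 = -22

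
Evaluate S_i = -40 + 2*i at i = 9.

S_9 = -40 + 2*9 = -40 + 18 = -22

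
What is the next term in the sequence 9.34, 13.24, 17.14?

Differences: 13.24 - 9.34 = 3.9
This is an arithmetic sequence with common difference d = 3.9.
Next term = 17.14 + 3.9 = 21.04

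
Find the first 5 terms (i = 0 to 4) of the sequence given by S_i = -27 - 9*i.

This is an arithmetic sequence.
i=0: S_0 = -27 + -9*0 = -27
i=1: S_1 = -27 + -9*1 = -36
i=2: S_2 = -27 + -9*2 = -45
i=3: S_3 = -27 + -9*3 = -54
i=4: S_4 = -27 + -9*4 = -63
The first 5 terms are: [-27, -36, -45, -54, -63]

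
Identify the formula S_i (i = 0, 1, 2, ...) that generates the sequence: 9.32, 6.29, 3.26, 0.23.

Check differences: 6.29 - 9.32 = -3.03
3.26 - 6.29 = -3.03
Common difference d = -3.03.
First term a = 9.32.
Formula: S_i = 9.32 - 3.03*i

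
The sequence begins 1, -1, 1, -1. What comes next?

Ratios: -1 / 1 = -1.0
This is a geometric sequence with common ratio r = -1.
Next term = -1 * -1 = 1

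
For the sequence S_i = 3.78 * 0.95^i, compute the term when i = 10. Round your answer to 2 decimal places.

S_10 = 3.78 * 0.95^10 ≈ 3.78 * 0.5987 ≈ 2.26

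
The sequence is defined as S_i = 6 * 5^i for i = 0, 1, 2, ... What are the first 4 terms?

This is a geometric sequence.
i=0: S_0 = 6 * 5^0 = 6
i=1: S_1 = 6 * 5^1 = 30
i=2: S_2 = 6 * 5^2 = 150
i=3: S_3 = 6 * 5^3 = 750
The first 4 terms are: [6, 30, 150, 750]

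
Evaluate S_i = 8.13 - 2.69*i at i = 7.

S_7 = 8.13 + -2.69*7 = 8.13 + -18.83 = -10.7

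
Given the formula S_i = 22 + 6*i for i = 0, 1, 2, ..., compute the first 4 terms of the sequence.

This is an arithmetic sequence.
i=0: S_0 = 22 + 6*0 = 22
i=1: S_1 = 22 + 6*1 = 28
i=2: S_2 = 22 + 6*2 = 34
i=3: S_3 = 22 + 6*3 = 40
The first 4 terms are: [22, 28, 34, 40]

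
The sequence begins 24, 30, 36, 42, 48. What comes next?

Differences: 30 - 24 = 6
This is an arithmetic sequence with common difference d = 6.
Next term = 48 + 6 = 54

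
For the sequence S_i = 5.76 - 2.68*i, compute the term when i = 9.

S_9 = 5.76 + -2.68*9 = 5.76 + -24.12 = -18.36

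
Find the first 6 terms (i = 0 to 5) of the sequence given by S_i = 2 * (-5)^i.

This is a geometric sequence.
i=0: S_0 = 2 * (-5)^0 = 2
i=1: S_1 = 2 * (-5)^1 = -10
i=2: S_2 = 2 * (-5)^2 = 50
i=3: S_3 = 2 * (-5)^3 = -250
i=4: S_4 = 2 * (-5)^4 = 1250
i=5: S_5 = 2 * (-5)^5 = -6250
The first 6 terms are: [2, -10, 50, -250, 1250, -6250]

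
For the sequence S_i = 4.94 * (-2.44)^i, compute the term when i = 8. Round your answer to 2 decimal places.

S_8 = 4.94 * (-2.44)^8 ≈ 4.94 * 1256.373 ≈ 6206.48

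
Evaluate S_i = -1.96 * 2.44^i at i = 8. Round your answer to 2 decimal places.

S_8 = -1.96 * 2.44^8 ≈ -1.96 * 1256.373 ≈ -2462.49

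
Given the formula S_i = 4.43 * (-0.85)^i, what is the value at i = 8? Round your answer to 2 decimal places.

S_8 = 4.43 * (-0.85)^8 ≈ 4.43 * 0.2725 ≈ 1.21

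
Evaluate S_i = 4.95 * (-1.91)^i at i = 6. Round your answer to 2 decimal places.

S_6 = 4.95 * (-1.91)^6 ≈ 4.95 * 48.5512 ≈ 240.33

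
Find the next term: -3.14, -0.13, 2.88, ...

Differences: -0.13 - -3.14 = 3.01
This is an arithmetic sequence with common difference d = 3.01.
Next term = 2.88 + 3.01 = 5.89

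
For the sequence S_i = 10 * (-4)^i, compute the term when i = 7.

S_7 = 10 * (-4)^7 = 10 * -16384 = -163840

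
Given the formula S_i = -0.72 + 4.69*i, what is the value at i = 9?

S_9 = -0.72 + 4.69*9 = -0.72 + 42.21 = 41.49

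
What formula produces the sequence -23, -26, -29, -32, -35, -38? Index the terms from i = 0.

Check differences: -26 - -23 = -3
-29 - -26 = -3
Common difference d = -3.
First term a = -23.
Formula: S_i = -23 - 3*i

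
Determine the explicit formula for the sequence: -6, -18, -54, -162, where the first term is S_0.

Check ratios: -18 / -6 = 3.0
Common ratio r = 3.
First term a = -6.
Formula: S_i = -6 * 3^i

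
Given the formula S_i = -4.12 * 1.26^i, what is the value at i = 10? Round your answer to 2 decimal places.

S_10 = -4.12 * 1.26^10 ≈ -4.12 * 10.0857 ≈ -41.55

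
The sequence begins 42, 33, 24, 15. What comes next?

Differences: 33 - 42 = -9
This is an arithmetic sequence with common difference d = -9.
Next term = 15 + -9 = 6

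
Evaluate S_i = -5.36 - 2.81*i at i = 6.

S_6 = -5.36 + -2.81*6 = -5.36 + -16.86 = -22.22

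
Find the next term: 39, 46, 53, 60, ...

Differences: 46 - 39 = 7
This is an arithmetic sequence with common difference d = 7.
Next term = 60 + 7 = 67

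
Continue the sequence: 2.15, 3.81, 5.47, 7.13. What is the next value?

Differences: 3.81 - 2.15 = 1.66
This is an arithmetic sequence with common difference d = 1.66.
Next term = 7.13 + 1.66 = 8.79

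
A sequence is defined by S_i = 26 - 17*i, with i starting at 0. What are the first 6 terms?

This is an arithmetic sequence.
i=0: S_0 = 26 + -17*0 = 26
i=1: S_1 = 26 + -17*1 = 9
i=2: S_2 = 26 + -17*2 = -8
i=3: S_3 = 26 + -17*3 = -25
i=4: S_4 = 26 + -17*4 = -42
i=5: S_5 = 26 + -17*5 = -59
The first 6 terms are: [26, 9, -8, -25, -42, -59]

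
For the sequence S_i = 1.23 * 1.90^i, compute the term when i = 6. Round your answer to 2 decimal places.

S_6 = 1.23 * 1.9^6 ≈ 1.23 * 47.0459 ≈ 57.87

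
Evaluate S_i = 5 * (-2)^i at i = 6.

S_6 = 5 * (-2)^6 = 5 * 64 = 320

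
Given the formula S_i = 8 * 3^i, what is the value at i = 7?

S_7 = 8 * 3^7 = 8 * 2187 = 17496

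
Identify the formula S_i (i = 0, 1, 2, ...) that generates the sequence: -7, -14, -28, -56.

Check ratios: -14 / -7 = 2.0
Common ratio r = 2.
First term a = -7.
Formula: S_i = -7 * 2^i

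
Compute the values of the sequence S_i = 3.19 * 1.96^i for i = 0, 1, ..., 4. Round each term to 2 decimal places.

This is a geometric sequence.
i=0: S_0 = 3.19 * 1.96^0 = 3.19
i=1: S_1 = 3.19 * 1.96^1 ≈ 6.25
i=2: S_2 = 3.19 * 1.96^2 ≈ 12.25
i=3: S_3 = 3.19 * 1.96^3 ≈ 24.02
i=4: S_4 = 3.19 * 1.96^4 ≈ 47.08
The first 5 terms are: [3.19, 6.25, 12.25, 24.02, 47.08]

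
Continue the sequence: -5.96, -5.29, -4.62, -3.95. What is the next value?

Differences: -5.29 - -5.96 = 0.67
This is an arithmetic sequence with common difference d = 0.67.
Next term = -3.95 + 0.67 = -3.28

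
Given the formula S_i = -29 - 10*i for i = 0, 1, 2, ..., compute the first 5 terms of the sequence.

This is an arithmetic sequence.
i=0: S_0 = -29 + -10*0 = -29
i=1: S_1 = -29 + -10*1 = -39
i=2: S_2 = -29 + -10*2 = -49
i=3: S_3 = -29 + -10*3 = -59
i=4: S_4 = -29 + -10*4 = -69
The first 5 terms are: [-29, -39, -49, -59, -69]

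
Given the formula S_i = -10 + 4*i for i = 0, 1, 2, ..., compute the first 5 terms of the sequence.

This is an arithmetic sequence.
i=0: S_0 = -10 + 4*0 = -10
i=1: S_1 = -10 + 4*1 = -6
i=2: S_2 = -10 + 4*2 = -2
i=3: S_3 = -10 + 4*3 = 2
i=4: S_4 = -10 + 4*4 = 6
The first 5 terms are: [-10, -6, -2, 2, 6]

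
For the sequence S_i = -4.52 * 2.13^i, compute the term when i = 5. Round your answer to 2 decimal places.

S_5 = -4.52 * 2.13^5 ≈ -4.52 * 43.8428 ≈ -198.17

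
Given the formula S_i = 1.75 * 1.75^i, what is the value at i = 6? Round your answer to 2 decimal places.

S_6 = 1.75 * 1.75^6 ≈ 1.75 * 28.7229 ≈ 50.27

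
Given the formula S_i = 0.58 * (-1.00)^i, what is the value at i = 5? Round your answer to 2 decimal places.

S_5 = 0.58 * (-1.0)^5 = 0.58 * -1 = -0.58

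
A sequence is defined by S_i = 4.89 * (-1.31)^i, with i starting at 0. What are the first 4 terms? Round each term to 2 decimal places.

This is a geometric sequence.
i=0: S_0 = 4.89 * (-1.31)^0 = 4.89
i=1: S_1 = 4.89 * (-1.31)^1 ≈ -6.41
i=2: S_2 = 4.89 * (-1.31)^2 ≈ 8.39
i=3: S_3 = 4.89 * (-1.31)^3 ≈ -10.99
The first 4 terms are: [4.89, -6.41, 8.39, -10.99]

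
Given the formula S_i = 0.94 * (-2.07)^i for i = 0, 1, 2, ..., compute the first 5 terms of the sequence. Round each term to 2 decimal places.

This is a geometric sequence.
i=0: S_0 = 0.94 * (-2.07)^0 = 0.94
i=1: S_1 = 0.94 * (-2.07)^1 ≈ -1.95
i=2: S_2 = 0.94 * (-2.07)^2 ≈ 4.03
i=3: S_3 = 0.94 * (-2.07)^3 ≈ -8.34
i=4: S_4 = 0.94 * (-2.07)^4 ≈ 17.26
The first 5 terms are: [0.94, -1.95, 4.03, -8.34, 17.26]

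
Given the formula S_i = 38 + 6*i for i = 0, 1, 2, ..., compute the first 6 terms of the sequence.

This is an arithmetic sequence.
i=0: S_0 = 38 + 6*0 = 38
i=1: S_1 = 38 + 6*1 = 44
i=2: S_2 = 38 + 6*2 = 50
i=3: S_3 = 38 + 6*3 = 56
i=4: S_4 = 38 + 6*4 = 62
i=5: S_5 = 38 + 6*5 = 68
The first 6 terms are: [38, 44, 50, 56, 62, 68]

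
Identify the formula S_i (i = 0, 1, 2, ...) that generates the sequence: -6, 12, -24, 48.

Check ratios: 12 / -6 = -2.0
Common ratio r = -2.
First term a = -6.
Formula: S_i = -6 * (-2)^i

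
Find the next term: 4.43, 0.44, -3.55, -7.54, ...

Differences: 0.44 - 4.43 = -3.99
This is an arithmetic sequence with common difference d = -3.99.
Next term = -7.54 + -3.99 = -11.53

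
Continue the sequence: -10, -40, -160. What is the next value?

Ratios: -40 / -10 = 4.0
This is a geometric sequence with common ratio r = 4.
Next term = -160 * 4 = -640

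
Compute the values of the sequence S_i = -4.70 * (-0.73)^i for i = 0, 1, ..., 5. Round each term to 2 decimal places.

This is a geometric sequence.
i=0: S_0 = -4.7 * (-0.73)^0 = -4.7
i=1: S_1 = -4.7 * (-0.73)^1 ≈ 3.43
i=2: S_2 = -4.7 * (-0.73)^2 ≈ -2.5
i=3: S_3 = -4.7 * (-0.73)^3 ≈ 1.83
i=4: S_4 = -4.7 * (-0.73)^4 ≈ -1.33
i=5: S_5 = -4.7 * (-0.73)^5 ≈ 0.97
The first 6 terms are: [-4.7, 3.43, -2.5, 1.83, -1.33, 0.97]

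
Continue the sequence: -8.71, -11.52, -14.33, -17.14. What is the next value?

Differences: -11.52 - -8.71 = -2.81
This is an arithmetic sequence with common difference d = -2.81.
Next term = -17.14 + -2.81 = -19.95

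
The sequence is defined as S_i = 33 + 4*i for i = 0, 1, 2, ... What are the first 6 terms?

This is an arithmetic sequence.
i=0: S_0 = 33 + 4*0 = 33
i=1: S_1 = 33 + 4*1 = 37
i=2: S_2 = 33 + 4*2 = 41
i=3: S_3 = 33 + 4*3 = 45
i=4: S_4 = 33 + 4*4 = 49
i=5: S_5 = 33 + 4*5 = 53
The first 6 terms are: [33, 37, 41, 45, 49, 53]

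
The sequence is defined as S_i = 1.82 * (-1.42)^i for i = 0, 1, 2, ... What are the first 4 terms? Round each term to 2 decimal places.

This is a geometric sequence.
i=0: S_0 = 1.82 * (-1.42)^0 = 1.82
i=1: S_1 = 1.82 * (-1.42)^1 ≈ -2.58
i=2: S_2 = 1.82 * (-1.42)^2 ≈ 3.67
i=3: S_3 = 1.82 * (-1.42)^3 ≈ -5.21
The first 4 terms are: [1.82, -2.58, 3.67, -5.21]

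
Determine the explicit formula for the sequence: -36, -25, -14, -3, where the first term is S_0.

Check differences: -25 - -36 = 11
-14 - -25 = 11
Common difference d = 11.
First term a = -36.
Formula: S_i = -36 + 11*i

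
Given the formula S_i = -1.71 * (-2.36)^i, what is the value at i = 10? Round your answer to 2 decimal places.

S_10 = -1.71 * (-2.36)^10 ≈ -1.71 * 5359.4476 ≈ -9164.66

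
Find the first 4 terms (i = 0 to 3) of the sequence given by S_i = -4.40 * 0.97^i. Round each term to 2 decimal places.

This is a geometric sequence.
i=0: S_0 = -4.4 * 0.97^0 = -4.4
i=1: S_1 = -4.4 * 0.97^1 ≈ -4.27
i=2: S_2 = -4.4 * 0.97^2 ≈ -4.14
i=3: S_3 = -4.4 * 0.97^3 ≈ -4.02
The first 4 terms are: [-4.4, -4.27, -4.14, -4.02]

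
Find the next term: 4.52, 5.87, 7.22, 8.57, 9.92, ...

Differences: 5.87 - 4.52 = 1.35
This is an arithmetic sequence with common difference d = 1.35.
Next term = 9.92 + 1.35 = 11.27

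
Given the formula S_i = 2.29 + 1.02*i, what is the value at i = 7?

S_7 = 2.29 + 1.02*7 = 2.29 + 7.14 = 9.43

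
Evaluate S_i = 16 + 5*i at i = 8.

S_8 = 16 + 5*8 = 16 + 40 = 56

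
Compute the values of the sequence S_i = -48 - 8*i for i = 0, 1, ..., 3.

This is an arithmetic sequence.
i=0: S_0 = -48 + -8*0 = -48
i=1: S_1 = -48 + -8*1 = -56
i=2: S_2 = -48 + -8*2 = -64
i=3: S_3 = -48 + -8*3 = -72
The first 4 terms are: [-48, -56, -64, -72]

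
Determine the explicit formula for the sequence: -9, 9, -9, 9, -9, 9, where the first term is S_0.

Check ratios: 9 / -9 = -1.0
Common ratio r = -1.
First term a = -9.
Formula: S_i = -9 * (-1)^i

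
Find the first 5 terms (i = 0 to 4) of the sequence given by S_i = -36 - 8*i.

This is an arithmetic sequence.
i=0: S_0 = -36 + -8*0 = -36
i=1: S_1 = -36 + -8*1 = -44
i=2: S_2 = -36 + -8*2 = -52
i=3: S_3 = -36 + -8*3 = -60
i=4: S_4 = -36 + -8*4 = -68
The first 5 terms are: [-36, -44, -52, -60, -68]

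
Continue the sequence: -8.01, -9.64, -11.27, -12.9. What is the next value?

Differences: -9.64 - -8.01 = -1.63
This is an arithmetic sequence with common difference d = -1.63.
Next term = -12.9 + -1.63 = -14.53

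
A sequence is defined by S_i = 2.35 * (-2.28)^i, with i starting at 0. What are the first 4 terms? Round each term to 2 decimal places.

This is a geometric sequence.
i=0: S_0 = 2.35 * (-2.28)^0 = 2.35
i=1: S_1 = 2.35 * (-2.28)^1 ≈ -5.36
i=2: S_2 = 2.35 * (-2.28)^2 ≈ 12.22
i=3: S_3 = 2.35 * (-2.28)^3 ≈ -27.85
The first 4 terms are: [2.35, -5.36, 12.22, -27.85]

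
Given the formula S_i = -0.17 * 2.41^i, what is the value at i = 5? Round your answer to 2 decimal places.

S_5 = -0.17 * 2.41^5 ≈ -0.17 * 81.299 ≈ -13.82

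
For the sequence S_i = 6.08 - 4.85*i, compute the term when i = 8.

S_8 = 6.08 + -4.85*8 = 6.08 + -38.8 = -32.72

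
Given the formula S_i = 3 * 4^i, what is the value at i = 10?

S_10 = 3 * 4^10 = 3 * 1048576 = 3145728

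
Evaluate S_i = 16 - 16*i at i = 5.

S_5 = 16 + -16*5 = 16 + -80 = -64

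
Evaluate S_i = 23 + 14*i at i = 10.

S_10 = 23 + 14*10 = 23 + 140 = 163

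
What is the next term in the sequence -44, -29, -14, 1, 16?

Differences: -29 - -44 = 15
This is an arithmetic sequence with common difference d = 15.
Next term = 16 + 15 = 31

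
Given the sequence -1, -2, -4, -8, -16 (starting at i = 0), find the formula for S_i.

Check ratios: -2 / -1 = 2.0
Common ratio r = 2.
First term a = -1.
Formula: S_i = -1 * 2^i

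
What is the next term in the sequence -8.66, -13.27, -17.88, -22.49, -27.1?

Differences: -13.27 - -8.66 = -4.61
This is an arithmetic sequence with common difference d = -4.61.
Next term = -27.1 + -4.61 = -31.71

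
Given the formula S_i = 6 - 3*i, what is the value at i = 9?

S_9 = 6 + -3*9 = 6 + -27 = -21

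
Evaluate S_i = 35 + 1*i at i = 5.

S_5 = 35 + 1*5 = 35 + 5 = 40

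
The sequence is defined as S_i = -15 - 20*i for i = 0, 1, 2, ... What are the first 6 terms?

This is an arithmetic sequence.
i=0: S_0 = -15 + -20*0 = -15
i=1: S_1 = -15 + -20*1 = -35
i=2: S_2 = -15 + -20*2 = -55
i=3: S_3 = -15 + -20*3 = -75
i=4: S_4 = -15 + -20*4 = -95
i=5: S_5 = -15 + -20*5 = -115
The first 6 terms are: [-15, -35, -55, -75, -95, -115]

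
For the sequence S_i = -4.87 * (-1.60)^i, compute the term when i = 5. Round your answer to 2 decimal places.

S_5 = -4.87 * (-1.6)^5 ≈ -4.87 * -10.4858 ≈ 51.07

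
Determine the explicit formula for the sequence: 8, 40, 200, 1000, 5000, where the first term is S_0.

Check ratios: 40 / 8 = 5.0
Common ratio r = 5.
First term a = 8.
Formula: S_i = 8 * 5^i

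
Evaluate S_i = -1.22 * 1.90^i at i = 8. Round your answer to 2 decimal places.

S_8 = -1.22 * 1.9^8 ≈ -1.22 * 169.8356 ≈ -207.2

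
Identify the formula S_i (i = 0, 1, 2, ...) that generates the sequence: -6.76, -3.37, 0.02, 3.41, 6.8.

Check differences: -3.37 - -6.76 = 3.39
0.02 - -3.37 = 3.39
Common difference d = 3.39.
First term a = -6.76.
Formula: S_i = -6.76 + 3.39*i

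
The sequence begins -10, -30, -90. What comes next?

Ratios: -30 / -10 = 3.0
This is a geometric sequence with common ratio r = 3.
Next term = -90 * 3 = -270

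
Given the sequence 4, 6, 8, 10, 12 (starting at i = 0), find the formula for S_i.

Check differences: 6 - 4 = 2
8 - 6 = 2
Common difference d = 2.
First term a = 4.
Formula: S_i = 4 + 2*i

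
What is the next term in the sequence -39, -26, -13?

Differences: -26 - -39 = 13
This is an arithmetic sequence with common difference d = 13.
Next term = -13 + 13 = 0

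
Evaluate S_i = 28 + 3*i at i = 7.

S_7 = 28 + 3*7 = 28 + 21 = 49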